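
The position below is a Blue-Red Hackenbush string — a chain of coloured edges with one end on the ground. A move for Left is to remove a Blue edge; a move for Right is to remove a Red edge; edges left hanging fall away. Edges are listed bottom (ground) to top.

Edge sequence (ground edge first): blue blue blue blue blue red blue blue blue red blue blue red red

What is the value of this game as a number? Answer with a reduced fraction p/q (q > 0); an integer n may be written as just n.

Prefix values for blue blue blue blue blue red blue blue blue red blue blue red red via {L|R} + simplicity:
value_1 [b]  L=[0]  R=[·]  — 1
value_2 [bb]  L=[0; 1]  R=[·]  — 2
value_3 [bbb]  L=[0; 1; 2]  R=[·]  — 3
value_4 [bbbb]  L=[0; 1; 2; 3]  R=[·]  — 4
value_5 [bbbbb]  L=[0; 1; 2; 3; 4]  R=[·]  — 5
value_6 [bbbbbr]  L=[0; 1; 2; 3; 4]  R=[5]  — 9/2
value_7 [bbbbbrb]  L=[0; 1; 2; 3; 4; 9/2]  R=[5]  — 19/4
value_8 [bbbbbrbb]  L=[0; 1; 2; 3; 4; 9/2; 19/4]  R=[5]  — 39/8
value_9 [bbbbbrbbb]  L=[0; 1; 2; 3; 4; 9/2; 19/4; 39/8]  R=[5]  — 79/16
value_10 [bbbbbrbbbr]  L=[0; 1; 2; 3; 4; 9/2; 19/4; 39/8]  R=[79/16; 5]  — 157/32
value_11 [bbbbbrbbbrb]  L=[0; 1; 2; 3; 4; 9/2; 19/4; 39/8; 157/32]  R=[79/16; 5]  — 315/64
value_12 [bbbbbrbbbrbb]  L=[0; 1; 2; 3; 4; 9/2; 19/4; 39/8; 157/32; 315/64]  R=[79/16; 5]  — 631/128
value_13 [bbbbbrbbbrbbr]  L=[0; 1; 2; 3; 4; 9/2; 19/4; 39/8; 157/32; 315/64]  R=[631/128; 79/16; 5]  — 1261/256
value_14 [bbbbbrbbbrbbrr]  L=[0; 1; 2; 3; 4; 9/2; 19/4; 39/8; 157/32; 315/64]  R=[1261/256; 631/128; 79/16; 5]  — 2521/512

2521/512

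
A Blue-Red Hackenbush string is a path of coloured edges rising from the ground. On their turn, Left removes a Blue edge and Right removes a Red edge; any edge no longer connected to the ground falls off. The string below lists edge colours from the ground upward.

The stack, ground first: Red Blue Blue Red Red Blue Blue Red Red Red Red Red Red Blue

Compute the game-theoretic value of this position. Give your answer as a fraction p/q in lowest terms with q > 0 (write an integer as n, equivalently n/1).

-3325/8192

Build value(s[:k]) for k = 1..14, string s = Red Blue Blue Red Red Blue Blue Red Red Red Red Red Red Blue.
value(R) = { · | 0 } -> -1
value(RB) = { -1 | 0 } -> -1/2
value(RBB) = { -1 -1/2 | 0 } -> -1/4
value(RBBR) = { -1 -1/2 | -1/4 0 } -> -3/8
value(RBBRR) = { -1 -1/2 | -3/8 -1/4 0 } -> -7/16
value(RBBRRB) = { -1 -1/2 -7/16 | -3/8 -1/4 0 } -> -13/32
value(RBBRRBB) = { -1 -1/2 -7/16 -13/32 | -3/8 -1/4 0 } -> -25/64
value(RBBRRBBR) = { -1 -1/2 -7/16 -13/32 | -25/64 -3/8 -1/4 0 } -> -51/128
value(RBBRRBBRR) = { -1 -1/2 -7/16 -13/32 | -51/128 -25/64 -3/8 -1/4 0 } -> -103/256
value(RBBRRBBRRR) = { -1 -1/2 -7/16 -13/32 | -103/256 -51/128 -25/64 -3/8 -1/4 0 } -> -207/512
value(RBBRRBBRRRR) = { -1 -1/2 -7/16 -13/32 | -207/512 -103/256 -51/128 -25/64 -3/8 -1/4 0 } -> -415/1024
value(RBBRRBBRRRRR) = { -1 -1/2 -7/16 -13/32 | -415/1024 -207/512 -103/256 -51/128 -25/64 -3/8 -1/4 0 } -> -831/2048
value(RBBRRBBRRRRRR) = { -1 -1/2 -7/16 -13/32 | -831/2048 -415/1024 -207/512 -103/256 -51/128 -25/64 -3/8 -1/4 0 } -> -1663/4096
value(RBBRRBBRRRRRRB) = { -1 -1/2 -7/16 -13/32 -1663/4096 | -831/2048 -415/1024 -207/512 -103/256 -51/128 -25/64 -3/8 -1/4 0 } -> -3325/8192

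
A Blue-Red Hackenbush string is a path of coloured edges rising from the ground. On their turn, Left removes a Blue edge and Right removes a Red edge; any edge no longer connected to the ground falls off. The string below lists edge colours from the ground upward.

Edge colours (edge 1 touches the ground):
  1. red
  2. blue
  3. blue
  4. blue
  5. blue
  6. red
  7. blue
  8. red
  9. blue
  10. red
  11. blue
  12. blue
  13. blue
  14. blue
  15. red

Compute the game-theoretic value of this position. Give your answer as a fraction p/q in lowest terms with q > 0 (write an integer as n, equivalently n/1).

Build v(s[:k]) for k = 1..15, string s = red blue blue blue blue red blue red blue red blue blue blue blue red.
r: Left { · }, Right { 0 } so simplest -1
rb: Left { -1 }, Right { 0 } so simplest -1/2
rbb: Left { -1,-1/2 }, Right { 0 } so simplest -1/4
rbbb: Left { -1,-1/2,-1/4 }, Right { 0 } so simplest -1/8
rbbbb: Left { -1,-1/2,-1/4,-1/8 }, Right { 0 } so simplest -1/16
rbbbbr: Left { -1,-1/2,-1/4,-1/8 }, Right { -1/16,0 } so simplest -3/32
rbbbbrb: Left { -1,-1/2,-1/4,-1/8,-3/32 }, Right { -1/16,0 } so simplest -5/64
rbbbbrbr: Left { -1,-1/2,-1/4,-1/8,-3/32 }, Right { -5/64,-1/16,0 } so simplest -11/128
rbbbbrbrb: Left { -1,-1/2,-1/4,-1/8,-3/32,-11/128 }, Right { -5/64,-1/16,0 } so simplest -21/256
rbbbbrbrbr: Left { -1,-1/2,-1/4,-1/8,-3/32,-11/128 }, Right { -21/256,-5/64,-1/16,0 } so simplest -43/512
rbbbbrbrbrb: Left { -1,-1/2,-1/4,-1/8,-3/32,-11/128,-43/512 }, Right { -21/256,-5/64,-1/16,0 } so simplest -85/1024
rbbbbrbrbrbb: Left { -1,-1/2,-1/4,-1/8,-3/32,-11/128,-43/512,-85/1024 }, Right { -21/256,-5/64,-1/16,0 } so simplest -169/2048
rbbbbrbrbrbbb: Left { -1,-1/2,-1/4,-1/8,-3/32,-11/128,-43/512,-85/1024,-169/2048 }, Right { -21/256,-5/64,-1/16,0 } so simplest -337/4096
rbbbbrbrbrbbbb: Left { -1,-1/2,-1/4,-1/8,-3/32,-11/128,-43/512,-85/1024,-169/2048,-337/4096 }, Right { -21/256,-5/64,-1/16,0 } so simplest -673/8192
rbbbbrbrbrbbbbr: Left { -1,-1/2,-1/4,-1/8,-3/32,-11/128,-43/512,-85/1024,-169/2048,-337/4096 }, Right { -673/8192,-21/256,-5/64,-1/16,0 } so simplest -1347/16384

-1347/16384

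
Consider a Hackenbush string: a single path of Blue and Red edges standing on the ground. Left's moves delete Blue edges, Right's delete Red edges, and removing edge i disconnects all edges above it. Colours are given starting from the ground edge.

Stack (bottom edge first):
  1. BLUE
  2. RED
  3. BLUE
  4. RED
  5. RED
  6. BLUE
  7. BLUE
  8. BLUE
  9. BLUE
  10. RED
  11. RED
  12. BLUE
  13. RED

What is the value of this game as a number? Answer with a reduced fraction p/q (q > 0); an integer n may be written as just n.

2533/4096

B: Left { 0 }, Right { — } -> simplest 1
BR: Left { 0 }, Right { 1 } -> simplest 1/2
BRB: Left { 0; 1/2 }, Right { 1 } -> simplest 3/4
BRBR: Left { 0; 1/2 }, Right { 3/4; 1 } -> simplest 5/8
BRBRR: Left { 0; 1/2 }, Right { 5/8; 3/4; 1 } -> simplest 9/16
BRBRRB: Left { 0; 1/2; 9/16 }, Right { 5/8; 3/4; 1 } -> simplest 19/32
BRBRRBB: Left { 0; 1/2; 9/16; 19/32 }, Right { 5/8; 3/4; 1 } -> simplest 39/64
BRBRRBBB: Left { 0; 1/2; 9/16; 19/32; 39/64 }, Right { 5/8; 3/4; 1 } -> simplest 79/128
BRBRRBBBB: Left { 0; 1/2; 9/16; 19/32; 39/64; 79/128 }, Right { 5/8; 3/4; 1 } -> simplest 159/256
BRBRRBBBBR: Left { 0; 1/2; 9/16; 19/32; 39/64; 79/128 }, Right { 159/256; 5/8; 3/4; 1 } -> simplest 317/512
BRBRRBBBBRR: Left { 0; 1/2; 9/16; 19/32; 39/64; 79/128 }, Right { 317/512; 159/256; 5/8; 3/4; 1 } -> simplest 633/1024
BRBRRBBBBRRB: Left { 0; 1/2; 9/16; 19/32; 39/64; 79/128; 633/1024 }, Right { 317/512; 159/256; 5/8; 3/4; 1 } -> simplest 1267/2048
BRBRRBBBBRRBR: Left { 0; 1/2; 9/16; 19/32; 39/64; 79/128; 633/1024 }, Right { 1267/2048; 317/512; 159/256; 5/8; 3/4; 1 } -> simplest 2533/4096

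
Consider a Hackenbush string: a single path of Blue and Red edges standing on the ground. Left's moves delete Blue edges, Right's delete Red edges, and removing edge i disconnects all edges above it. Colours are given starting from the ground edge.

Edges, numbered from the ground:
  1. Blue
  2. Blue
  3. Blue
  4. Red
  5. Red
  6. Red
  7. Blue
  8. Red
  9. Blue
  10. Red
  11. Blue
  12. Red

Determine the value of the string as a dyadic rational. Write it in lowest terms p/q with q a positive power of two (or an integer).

1109/512

step 1: add Blue to get B; options L={ 0 } R={ ∅ } ⇒ 1
step 2: add Blue to get BB; options L={ 0 1 } R={ ∅ } ⇒ 2
step 3: add Blue to get BBB; options L={ 0 1 2 } R={ ∅ } ⇒ 3
step 4: add Red to get BBBR; options L={ 0 1 2 } R={ 3 } ⇒ 5/2
step 5: add Red to get BBBRR; options L={ 0 1 2 } R={ 5/2 3 } ⇒ 9/4
step 6: add Red to get BBBRRR; options L={ 0 1 2 } R={ 9/4 5/2 3 } ⇒ 17/8
step 7: add Blue to get BBBRRRB; options L={ 0 1 2 17/8 } R={ 9/4 5/2 3 } ⇒ 35/16
step 8: add Red to get BBBRRRBR; options L={ 0 1 2 17/8 } R={ 35/16 9/4 5/2 3 } ⇒ 69/32
step 9: add Blue to get BBBRRRBRB; options L={ 0 1 2 17/8 69/32 } R={ 35/16 9/4 5/2 3 } ⇒ 139/64
step 10: add Red to get BBBRRRBRBR; options L={ 0 1 2 17/8 69/32 } R={ 139/64 35/16 9/4 5/2 3 } ⇒ 277/128
step 11: add Blue to get BBBRRRBRBRB; options L={ 0 1 2 17/8 69/32 277/128 } R={ 139/64 35/16 9/4 5/2 3 } ⇒ 555/256
step 12: add Red to get BBBRRRBRBRBR; options L={ 0 1 2 17/8 69/32 277/128 } R={ 555/256 139/64 35/16 9/4 5/2 3 } ⇒ 1109/512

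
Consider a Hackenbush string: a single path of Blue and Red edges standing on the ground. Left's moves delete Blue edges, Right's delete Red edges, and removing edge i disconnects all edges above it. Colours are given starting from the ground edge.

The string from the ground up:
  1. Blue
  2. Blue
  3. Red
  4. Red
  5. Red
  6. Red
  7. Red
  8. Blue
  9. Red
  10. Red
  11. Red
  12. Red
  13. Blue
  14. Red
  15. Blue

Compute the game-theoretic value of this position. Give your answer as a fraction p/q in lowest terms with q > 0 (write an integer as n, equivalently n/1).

Prefix values for Blue Blue Red Red Red Red Red Blue Red Red Red Red Blue Red Blue via {L|R} + simplicity:
v_1 [B]  L=[0]  R=[∅]  → 1
v_2 [BB]  L=[0,1]  R=[∅]  → 2
v_3 [BBR]  L=[0,1]  R=[2]  → 3/2
v_4 [BBRR]  L=[0,1]  R=[3/2,2]  → 5/4
v_5 [BBRRR]  L=[0,1]  R=[5/4,3/2,2]  → 9/8
v_6 [BBRRRR]  L=[0,1]  R=[9/8,5/4,3/2,2]  → 17/16
v_7 [BBRRRRR]  L=[0,1]  R=[17/16,9/8,5/4,3/2,2]  → 33/32
v_8 [BBRRRRRB]  L=[0,1,33/32]  R=[17/16,9/8,5/4,3/2,2]  → 67/64
v_9 [BBRRRRRBR]  L=[0,1,33/32]  R=[67/64,17/16,9/8,5/4,3/2,2]  → 133/128
v_10 [BBRRRRRBRR]  L=[0,1,33/32]  R=[133/128,67/64,17/16,9/8,5/4,3/2,2]  → 265/256
v_11 [BBRRRRRBRRR]  L=[0,1,33/32]  R=[265/256,133/128,67/64,17/16,9/8,5/4,3/2,2]  → 529/512
v_12 [BBRRRRRBRRRR]  L=[0,1,33/32]  R=[529/512,265/256,133/128,67/64,17/16,9/8,5/4,3/2,2]  → 1057/1024
v_13 [BBRRRRRBRRRRB]  L=[0,1,33/32,1057/1024]  R=[529/512,265/256,133/128,67/64,17/16,9/8,5/4,3/2,2]  → 2115/2048
v_14 [BBRRRRRBRRRRBR]  L=[0,1,33/32,1057/1024]  R=[2115/2048,529/512,265/256,133/128,67/64,17/16,9/8,5/4,3/2,2]  → 4229/4096
v_15 [BBRRRRRBRRRRBRB]  L=[0,1,33/32,1057/1024,4229/4096]  R=[2115/2048,529/512,265/256,133/128,67/64,17/16,9/8,5/4,3/2,2]  → 8459/8192

8459/8192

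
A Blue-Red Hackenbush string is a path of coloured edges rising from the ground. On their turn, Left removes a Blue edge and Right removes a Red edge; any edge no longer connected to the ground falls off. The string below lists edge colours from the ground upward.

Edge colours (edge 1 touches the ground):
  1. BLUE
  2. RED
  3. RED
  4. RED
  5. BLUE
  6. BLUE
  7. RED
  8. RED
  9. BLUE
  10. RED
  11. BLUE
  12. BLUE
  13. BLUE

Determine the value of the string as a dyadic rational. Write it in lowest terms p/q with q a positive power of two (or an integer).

815/4096

Recurse on prefixes of the 13-edge string BLUE RED RED RED BLUE BLUE RED RED BLUE RED BLUE BLUE BLUE:
1 of 13 · B · max L 0 · min R +∞ → 1
2 of 13 · BR · max L 0 · min R 1 → 1/2
3 of 13 · BRR · max L 0 · min R 1/2 → 1/4
4 of 13 · BRRR · max L 0 · min R 1/4 → 1/8
5 of 13 · BRRRB · max L 1/8 · min R 1/4 → 3/16
6 of 13 · BRRRBB · max L 3/16 · min R 1/4 → 7/32
7 of 13 · BRRRBBR · max L 3/16 · min R 7/32 → 13/64
8 of 13 · BRRRBBRR · max L 3/16 · min R 13/64 → 25/128
9 of 13 · BRRRBBRRB · max L 25/128 · min R 13/64 → 51/256
10 of 13 · BRRRBBRRBR · max L 25/128 · min R 51/256 → 101/512
11 of 13 · BRRRBBRRBRB · max L 101/512 · min R 51/256 → 203/1024
12 of 13 · BRRRBBRRBRBB · max L 203/1024 · min R 51/256 → 407/2048
13 of 13 · BRRRBBRRBRBBB · max L 407/2048 · min R 51/256 → 815/4096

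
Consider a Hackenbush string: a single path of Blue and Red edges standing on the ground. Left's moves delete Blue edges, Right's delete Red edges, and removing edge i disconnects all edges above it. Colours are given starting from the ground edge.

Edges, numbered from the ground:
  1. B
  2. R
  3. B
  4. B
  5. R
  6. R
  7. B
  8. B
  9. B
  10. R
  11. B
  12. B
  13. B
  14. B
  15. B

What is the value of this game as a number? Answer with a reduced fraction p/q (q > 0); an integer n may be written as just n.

13247/16384

Build g(s[:k]) for k = 1..15, string s = B R B B R R B B B R B B B B B.
B: Left { 0 }, Right { ∅ } => simplest 1
BR: Left { 0 }, Right { 1 } => simplest 1/2
BRB: Left { 0, 1/2 }, Right { 1 } => simplest 3/4
BRBB: Left { 0, 1/2, 3/4 }, Right { 1 } => simplest 7/8
BRBBR: Left { 0, 1/2, 3/4 }, Right { 7/8, 1 } => simplest 13/16
BRBBRR: Left { 0, 1/2, 3/4 }, Right { 13/16, 7/8, 1 } => simplest 25/32
BRBBRRB: Left { 0, 1/2, 3/4, 25/32 }, Right { 13/16, 7/8, 1 } => simplest 51/64
BRBBRRBB: Left { 0, 1/2, 3/4, 25/32, 51/64 }, Right { 13/16, 7/8, 1 } => simplest 103/128
BRBBRRBBB: Left { 0, 1/2, 3/4, 25/32, 51/64, 103/128 }, Right { 13/16, 7/8, 1 } => simplest 207/256
BRBBRRBBBR: Left { 0, 1/2, 3/4, 25/32, 51/64, 103/128 }, Right { 207/256, 13/16, 7/8, 1 } => simplest 413/512
BRBBRRBBBRB: Left { 0, 1/2, 3/4, 25/32, 51/64, 103/128, 413/512 }, Right { 207/256, 13/16, 7/8, 1 } => simplest 827/1024
BRBBRRBBBRBB: Left { 0, 1/2, 3/4, 25/32, 51/64, 103/128, 413/512, 827/1024 }, Right { 207/256, 13/16, 7/8, 1 } => simplest 1655/2048
BRBBRRBBBRBBB: Left { 0, 1/2, 3/4, 25/32, 51/64, 103/128, 413/512, 827/1024, 1655/2048 }, Right { 207/256, 13/16, 7/8, 1 } => simplest 3311/4096
BRBBRRBBBRBBBB: Left { 0, 1/2, 3/4, 25/32, 51/64, 103/128, 413/512, 827/1024, 1655/2048, 3311/4096 }, Right { 207/256, 13/16, 7/8, 1 } => simplest 6623/8192
BRBBRRBBBRBBBBB: Left { 0, 1/2, 3/4, 25/32, 51/64, 103/128, 413/512, 827/1024, 1655/2048, 3311/4096, 6623/8192 }, Right { 207/256, 13/16, 7/8, 1 } => simplest 13247/16384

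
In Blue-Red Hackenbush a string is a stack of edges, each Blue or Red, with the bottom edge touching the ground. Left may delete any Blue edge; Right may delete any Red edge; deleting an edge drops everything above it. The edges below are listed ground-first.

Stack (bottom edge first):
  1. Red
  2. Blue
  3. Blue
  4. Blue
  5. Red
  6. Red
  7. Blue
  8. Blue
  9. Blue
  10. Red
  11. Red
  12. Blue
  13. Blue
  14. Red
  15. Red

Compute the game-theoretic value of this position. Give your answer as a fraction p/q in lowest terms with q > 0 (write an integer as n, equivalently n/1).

-3175/16384

Prefix values for Red Blue Blue Blue Red Red Blue Blue Blue Red Red Blue Blue Red Red via {L|R} + simplicity:
R: Left { · }, Right { 0 } — simplest -1
RB: Left { -1 }, Right { 0 } — simplest -1/2
RBB: Left { -1,-1/2 }, Right { 0 } — simplest -1/4
RBBB: Left { -1,-1/2,-1/4 }, Right { 0 } — simplest -1/8
RBBBR: Left { -1,-1/2,-1/4 }, Right { -1/8,0 } — simplest -3/16
RBBBRR: Left { -1,-1/2,-1/4 }, Right { -3/16,-1/8,0 } — simplest -7/32
RBBBRRB: Left { -1,-1/2,-1/4,-7/32 }, Right { -3/16,-1/8,0 } — simplest -13/64
RBBBRRBB: Left { -1,-1/2,-1/4,-7/32,-13/64 }, Right { -3/16,-1/8,0 } — simplest -25/128
RBBBRRBBB: Left { -1,-1/2,-1/4,-7/32,-13/64,-25/128 }, Right { -3/16,-1/8,0 } — simplest -49/256
RBBBRRBBBR: Left { -1,-1/2,-1/4,-7/32,-13/64,-25/128 }, Right { -49/256,-3/16,-1/8,0 } — simplest -99/512
RBBBRRBBBRR: Left { -1,-1/2,-1/4,-7/32,-13/64,-25/128 }, Right { -99/512,-49/256,-3/16,-1/8,0 } — simplest -199/1024
RBBBRRBBBRRB: Left { -1,-1/2,-1/4,-7/32,-13/64,-25/128,-199/1024 }, Right { -99/512,-49/256,-3/16,-1/8,0 } — simplest -397/2048
RBBBRRBBBRRBB: Left { -1,-1/2,-1/4,-7/32,-13/64,-25/128,-199/1024,-397/2048 }, Right { -99/512,-49/256,-3/16,-1/8,0 } — simplest -793/4096
RBBBRRBBBRRBBR: Left { -1,-1/2,-1/4,-7/32,-13/64,-25/128,-199/1024,-397/2048 }, Right { -793/4096,-99/512,-49/256,-3/16,-1/8,0 } — simplest -1587/8192
RBBBRRBBBRRBBRR: Left { -1,-1/2,-1/4,-7/32,-13/64,-25/128,-199/1024,-397/2048 }, Right { -1587/8192,-793/4096,-99/512,-49/256,-3/16,-1/8,0 } — simplest -3175/16384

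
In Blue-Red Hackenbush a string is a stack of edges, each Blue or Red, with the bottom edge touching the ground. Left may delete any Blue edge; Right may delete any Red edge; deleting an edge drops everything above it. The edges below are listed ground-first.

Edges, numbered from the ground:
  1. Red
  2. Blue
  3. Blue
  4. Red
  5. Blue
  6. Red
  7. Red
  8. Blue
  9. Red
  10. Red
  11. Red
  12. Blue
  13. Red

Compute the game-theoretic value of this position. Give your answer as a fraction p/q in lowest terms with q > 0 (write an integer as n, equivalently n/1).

-1467/4096

edge 1 of 13 (Red): { none | 0 } → -1
edge 2 of 13 (Blue): { -1 | 0 } → -1/2
edge 3 of 13 (Blue): { -1,-1/2 | 0 } → -1/4
edge 4 of 13 (Red): { -1,-1/2 | -1/4,0 } → -3/8
edge 5 of 13 (Blue): { -1,-1/2,-3/8 | -1/4,0 } → -5/16
edge 6 of 13 (Red): { -1,-1/2,-3/8 | -5/16,-1/4,0 } → -11/32
edge 7 of 13 (Red): { -1,-1/2,-3/8 | -11/32,-5/16,-1/4,0 } → -23/64
edge 8 of 13 (Blue): { -1,-1/2,-3/8,-23/64 | -11/32,-5/16,-1/4,0 } → -45/128
edge 9 of 13 (Red): { -1,-1/2,-3/8,-23/64 | -45/128,-11/32,-5/16,-1/4,0 } → -91/256
edge 10 of 13 (Red): { -1,-1/2,-3/8,-23/64 | -91/256,-45/128,-11/32,-5/16,-1/4,0 } → -183/512
edge 11 of 13 (Red): { -1,-1/2,-3/8,-23/64 | -183/512,-91/256,-45/128,-11/32,-5/16,-1/4,0 } → -367/1024
edge 12 of 13 (Blue): { -1,-1/2,-3/8,-23/64,-367/1024 | -183/512,-91/256,-45/128,-11/32,-5/16,-1/4,0 } → -733/2048
edge 13 of 13 (Red): { -1,-1/2,-3/8,-23/64,-367/1024 | -733/2048,-183/512,-91/256,-45/128,-11/32,-5/16,-1/4,0 } → -1467/4096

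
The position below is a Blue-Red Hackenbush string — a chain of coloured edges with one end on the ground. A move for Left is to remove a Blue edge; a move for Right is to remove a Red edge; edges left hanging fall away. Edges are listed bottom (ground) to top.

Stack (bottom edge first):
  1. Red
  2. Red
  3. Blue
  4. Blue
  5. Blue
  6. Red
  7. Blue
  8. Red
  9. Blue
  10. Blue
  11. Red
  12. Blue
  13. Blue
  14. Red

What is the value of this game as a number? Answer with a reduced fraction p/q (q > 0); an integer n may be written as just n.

-4755/4096

edge 1 of 14 (Red): { ∅ | 0 } gives -1
edge 2 of 14 (Red): { ∅ | -1; 0 } gives -2
edge 3 of 14 (Blue): { -2 | -1; 0 } gives -3/2
edge 4 of 14 (Blue): { -2; -3/2 | -1; 0 } gives -5/4
edge 5 of 14 (Blue): { -2; -3/2; -5/4 | -1; 0 } gives -9/8
edge 6 of 14 (Red): { -2; -3/2; -5/4 | -9/8; -1; 0 } gives -19/16
edge 7 of 14 (Blue): { -2; -3/2; -5/4; -19/16 | -9/8; -1; 0 } gives -37/32
edge 8 of 14 (Red): { -2; -3/2; -5/4; -19/16 | -37/32; -9/8; -1; 0 } gives -75/64
edge 9 of 14 (Blue): { -2; -3/2; -5/4; -19/16; -75/64 | -37/32; -9/8; -1; 0 } gives -149/128
edge 10 of 14 (Blue): { -2; -3/2; -5/4; -19/16; -75/64; -149/128 | -37/32; -9/8; -1; 0 } gives -297/256
edge 11 of 14 (Red): { -2; -3/2; -5/4; -19/16; -75/64; -149/128 | -297/256; -37/32; -9/8; -1; 0 } gives -595/512
edge 12 of 14 (Blue): { -2; -3/2; -5/4; -19/16; -75/64; -149/128; -595/512 | -297/256; -37/32; -9/8; -1; 0 } gives -1189/1024
edge 13 of 14 (Blue): { -2; -3/2; -5/4; -19/16; -75/64; -149/128; -595/512; -1189/1024 | -297/256; -37/32; -9/8; -1; 0 } gives -2377/2048
edge 14 of 14 (Red): { -2; -3/2; -5/4; -19/16; -75/64; -149/128; -595/512; -1189/1024 | -2377/2048; -297/256; -37/32; -9/8; -1; 0 } gives -4755/4096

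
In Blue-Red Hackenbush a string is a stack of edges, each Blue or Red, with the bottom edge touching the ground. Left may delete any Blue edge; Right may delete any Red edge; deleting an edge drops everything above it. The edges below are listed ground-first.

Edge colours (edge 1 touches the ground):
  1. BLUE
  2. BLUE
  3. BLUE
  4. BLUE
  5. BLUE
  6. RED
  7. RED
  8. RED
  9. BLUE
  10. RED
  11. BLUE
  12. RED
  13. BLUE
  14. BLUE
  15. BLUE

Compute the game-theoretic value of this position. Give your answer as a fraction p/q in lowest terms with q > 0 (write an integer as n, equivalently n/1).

4271/1024

g_1 [B]  L=[0]  R=[(no moves)]  = 1
g_2 [BB]  L=[0,1]  R=[(no moves)]  = 2
g_3 [BBB]  L=[0,1,2]  R=[(no moves)]  = 3
g_4 [BBBB]  L=[0,1,2,3]  R=[(no moves)]  = 4
g_5 [BBBBB]  L=[0,1,2,3,4]  R=[(no moves)]  = 5
g_6 [BBBBBR]  L=[0,1,2,3,4]  R=[5]  = 9/2
g_7 [BBBBBRR]  L=[0,1,2,3,4]  R=[9/2,5]  = 17/4
g_8 [BBBBBRRR]  L=[0,1,2,3,4]  R=[17/4,9/2,5]  = 33/8
g_9 [BBBBBRRRB]  L=[0,1,2,3,4,33/8]  R=[17/4,9/2,5]  = 67/16
g_10 [BBBBBRRRBR]  L=[0,1,2,3,4,33/8]  R=[67/16,17/4,9/2,5]  = 133/32
g_11 [BBBBBRRRBRB]  L=[0,1,2,3,4,33/8,133/32]  R=[67/16,17/4,9/2,5]  = 267/64
g_12 [BBBBBRRRBRBR]  L=[0,1,2,3,4,33/8,133/32]  R=[267/64,67/16,17/4,9/2,5]  = 533/128
g_13 [BBBBBRRRBRBRB]  L=[0,1,2,3,4,33/8,133/32,533/128]  R=[267/64,67/16,17/4,9/2,5]  = 1067/256
g_14 [BBBBBRRRBRBRBB]  L=[0,1,2,3,4,33/8,133/32,533/128,1067/256]  R=[267/64,67/16,17/4,9/2,5]  = 2135/512
g_15 [BBBBBRRRBRBRBBB]  L=[0,1,2,3,4,33/8,133/32,533/128,1067/256,2135/512]  R=[267/64,67/16,17/4,9/2,5]  = 4271/1024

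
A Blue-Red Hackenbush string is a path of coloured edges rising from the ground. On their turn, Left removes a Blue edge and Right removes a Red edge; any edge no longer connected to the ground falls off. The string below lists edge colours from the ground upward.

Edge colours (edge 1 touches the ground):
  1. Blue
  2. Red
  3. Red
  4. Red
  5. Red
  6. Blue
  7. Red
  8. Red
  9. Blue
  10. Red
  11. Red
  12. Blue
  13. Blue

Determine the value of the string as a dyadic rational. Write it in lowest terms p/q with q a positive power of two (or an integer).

295/4096

Recurse on prefixes of the 13-edge string Blue Red Red Red Red Blue Red Red Blue Red Red Blue Blue:
v_1 [B]  L=[0]  R=[(no moves)]  gives 1
v_2 [BR]  L=[0]  R=[1]  gives 1/2
v_3 [BRR]  L=[0]  R=[1/2,1]  gives 1/4
v_4 [BRRR]  L=[0]  R=[1/4,1/2,1]  gives 1/8
v_5 [BRRRR]  L=[0]  R=[1/8,1/4,1/2,1]  gives 1/16
v_6 [BRRRRB]  L=[0,1/16]  R=[1/8,1/4,1/2,1]  gives 3/32
v_7 [BRRRRBR]  L=[0,1/16]  R=[3/32,1/8,1/4,1/2,1]  gives 5/64
v_8 [BRRRRBRR]  L=[0,1/16]  R=[5/64,3/32,1/8,1/4,1/2,1]  gives 9/128
v_9 [BRRRRBRRB]  L=[0,1/16,9/128]  R=[5/64,3/32,1/8,1/4,1/2,1]  gives 19/256
v_10 [BRRRRBRRBR]  L=[0,1/16,9/128]  R=[19/256,5/64,3/32,1/8,1/4,1/2,1]  gives 37/512
v_11 [BRRRRBRRBRR]  L=[0,1/16,9/128]  R=[37/512,19/256,5/64,3/32,1/8,1/4,1/2,1]  gives 73/1024
v_12 [BRRRRBRRBRRB]  L=[0,1/16,9/128,73/1024]  R=[37/512,19/256,5/64,3/32,1/8,1/4,1/2,1]  gives 147/2048
v_13 [BRRRRBRRBRRBB]  L=[0,1/16,9/128,73/1024,147/2048]  R=[37/512,19/256,5/64,3/32,1/8,1/4,1/2,1]  gives 295/4096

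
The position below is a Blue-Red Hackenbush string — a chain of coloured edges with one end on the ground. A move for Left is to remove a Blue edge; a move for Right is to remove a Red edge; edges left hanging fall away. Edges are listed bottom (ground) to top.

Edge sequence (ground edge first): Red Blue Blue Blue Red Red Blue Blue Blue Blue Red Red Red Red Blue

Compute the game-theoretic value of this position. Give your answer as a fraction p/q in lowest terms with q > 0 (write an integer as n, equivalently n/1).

v(R) = { (no moves) | 0 } gives -1
v(RB) = { -1 | 0 } gives -1/2
v(RBB) = { -1,-1/2 | 0 } gives -1/4
v(RBBB) = { -1,-1/2,-1/4 | 0 } gives -1/8
v(RBBBR) = { -1,-1/2,-1/4 | -1/8,0 } gives -3/16
v(RBBBRR) = { -1,-1/2,-1/4 | -3/16,-1/8,0 } gives -7/32
v(RBBBRRB) = { -1,-1/2,-1/4,-7/32 | -3/16,-1/8,0 } gives -13/64
v(RBBBRRBB) = { -1,-1/2,-1/4,-7/32,-13/64 | -3/16,-1/8,0 } gives -25/128
v(RBBBRRBBB) = { -1,-1/2,-1/4,-7/32,-13/64,-25/128 | -3/16,-1/8,0 } gives -49/256
v(RBBBRRBBBB) = { -1,-1/2,-1/4,-7/32,-13/64,-25/128,-49/256 | -3/16,-1/8,0 } gives -97/512
v(RBBBRRBBBBR) = { -1,-1/2,-1/4,-7/32,-13/64,-25/128,-49/256 | -97/512,-3/16,-1/8,0 } gives -195/1024
v(RBBBRRBBBBRR) = { -1,-1/2,-1/4,-7/32,-13/64,-25/128,-49/256 | -195/1024,-97/512,-3/16,-1/8,0 } gives -391/2048
v(RBBBRRBBBBRRR) = { -1,-1/2,-1/4,-7/32,-13/64,-25/128,-49/256 | -391/2048,-195/1024,-97/512,-3/16,-1/8,0 } gives -783/4096
v(RBBBRRBBBBRRRR) = { -1,-1/2,-1/4,-7/32,-13/64,-25/128,-49/256 | -783/4096,-391/2048,-195/1024,-97/512,-3/16,-1/8,0 } gives -1567/8192
v(RBBBRRBBBBRRRRB) = { -1,-1/2,-1/4,-7/32,-13/64,-25/128,-49/256,-1567/8192 | -783/4096,-391/2048,-195/1024,-97/512,-3/16,-1/8,0 } gives -3133/16384

-3133/16384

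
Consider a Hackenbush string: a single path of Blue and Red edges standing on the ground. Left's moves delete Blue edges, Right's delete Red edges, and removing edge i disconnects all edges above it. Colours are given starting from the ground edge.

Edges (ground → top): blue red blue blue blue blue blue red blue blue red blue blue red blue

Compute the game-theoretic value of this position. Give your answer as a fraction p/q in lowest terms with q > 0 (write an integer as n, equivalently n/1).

Build G(s[:k]) for k = 1..15, string s = blue red blue blue blue blue blue red blue blue red blue blue red blue.
step 1: add blue to get b; options L={ 0 } R={ (no moves) } = 1
step 2: add red to get br; options L={ 0 } R={ 1 } = 1/2
step 3: add blue to get brb; options L={ 0 1/2 } R={ 1 } = 3/4
step 4: add blue to get brbb; options L={ 0 1/2 3/4 } R={ 1 } = 7/8
step 5: add blue to get brbbb; options L={ 0 1/2 3/4 7/8 } R={ 1 } = 15/16
step 6: add blue to get brbbbb; options L={ 0 1/2 3/4 7/8 15/16 } R={ 1 } = 31/32
step 7: add blue to get brbbbbb; options L={ 0 1/2 3/4 7/8 15/16 31/32 } R={ 1 } = 63/64
step 8: add red to get brbbbbbr; options L={ 0 1/2 3/4 7/8 15/16 31/32 } R={ 63/64 1 } = 125/128
step 9: add blue to get brbbbbbrb; options L={ 0 1/2 3/4 7/8 15/16 31/32 125/128 } R={ 63/64 1 } = 251/256
step 10: add blue to get brbbbbbrbb; options L={ 0 1/2 3/4 7/8 15/16 31/32 125/128 251/256 } R={ 63/64 1 } = 503/512
step 11: add red to get brbbbbbrbbr; options L={ 0 1/2 3/4 7/8 15/16 31/32 125/128 251/256 } R={ 503/512 63/64 1 } = 1005/1024
step 12: add blue to get brbbbbbrbbrb; options L={ 0 1/2 3/4 7/8 15/16 31/32 125/128 251/256 1005/1024 } R={ 503/512 63/64 1 } = 2011/2048
step 13: add blue to get brbbbbbrbbrbb; options L={ 0 1/2 3/4 7/8 15/16 31/32 125/128 251/256 1005/1024 2011/2048 } R={ 503/512 63/64 1 } = 4023/4096
step 14: add red to get brbbbbbrbbrbbr; options L={ 0 1/2 3/4 7/8 15/16 31/32 125/128 251/256 1005/1024 2011/2048 } R={ 4023/4096 503/512 63/64 1 } = 8045/8192
step 15: add blue to get brbbbbbrbbrbbrb; options L={ 0 1/2 3/4 7/8 15/16 31/32 125/128 251/256 1005/1024 2011/2048 8045/8192 } R={ 4023/4096 503/512 63/64 1 } = 16091/16384

16091/16384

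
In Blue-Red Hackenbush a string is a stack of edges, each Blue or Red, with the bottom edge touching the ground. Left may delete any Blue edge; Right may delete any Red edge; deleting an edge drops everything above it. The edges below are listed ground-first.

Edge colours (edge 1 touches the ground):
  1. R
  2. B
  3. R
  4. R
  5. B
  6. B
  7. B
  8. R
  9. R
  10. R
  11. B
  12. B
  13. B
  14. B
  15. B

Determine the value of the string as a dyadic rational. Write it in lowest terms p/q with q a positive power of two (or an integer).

-12737/16384

Prefix values for R B R R B B B R R R B B B B B via {L|R} + simplicity:
edge 1 of 15 (R): { (no moves) | 0 } — -1
edge 2 of 15 (B): { -1 | 0 } — -1/2
edge 3 of 15 (R): { -1 | -1/2 0 } — -3/4
edge 4 of 15 (R): { -1 | -3/4 -1/2 0 } — -7/8
edge 5 of 15 (B): { -1 -7/8 | -3/4 -1/2 0 } — -13/16
edge 6 of 15 (B): { -1 -7/8 -13/16 | -3/4 -1/2 0 } — -25/32
edge 7 of 15 (B): { -1 -7/8 -13/16 -25/32 | -3/4 -1/2 0 } — -49/64
edge 8 of 15 (R): { -1 -7/8 -13/16 -25/32 | -49/64 -3/4 -1/2 0 } — -99/128
edge 9 of 15 (R): { -1 -7/8 -13/16 -25/32 | -99/128 -49/64 -3/4 -1/2 0 } — -199/256
edge 10 of 15 (R): { -1 -7/8 -13/16 -25/32 | -199/256 -99/128 -49/64 -3/4 -1/2 0 } — -399/512
edge 11 of 15 (B): { -1 -7/8 -13/16 -25/32 -399/512 | -199/256 -99/128 -49/64 -3/4 -1/2 0 } — -797/1024
edge 12 of 15 (B): { -1 -7/8 -13/16 -25/32 -399/512 -797/1024 | -199/256 -99/128 -49/64 -3/4 -1/2 0 } — -1593/2048
edge 13 of 15 (B): { -1 -7/8 -13/16 -25/32 -399/512 -797/1024 -1593/2048 | -199/256 -99/128 -49/64 -3/4 -1/2 0 } — -3185/4096
edge 14 of 15 (B): { -1 -7/8 -13/16 -25/32 -399/512 -797/1024 -1593/2048 -3185/4096 | -199/256 -99/128 -49/64 -3/4 -1/2 0 } — -6369/8192
edge 15 of 15 (B): { -1 -7/8 -13/16 -25/32 -399/512 -797/1024 -1593/2048 -3185/4096 -6369/8192 | -199/256 -99/128 -49/64 -3/4 -1/2 0 } — -12737/16384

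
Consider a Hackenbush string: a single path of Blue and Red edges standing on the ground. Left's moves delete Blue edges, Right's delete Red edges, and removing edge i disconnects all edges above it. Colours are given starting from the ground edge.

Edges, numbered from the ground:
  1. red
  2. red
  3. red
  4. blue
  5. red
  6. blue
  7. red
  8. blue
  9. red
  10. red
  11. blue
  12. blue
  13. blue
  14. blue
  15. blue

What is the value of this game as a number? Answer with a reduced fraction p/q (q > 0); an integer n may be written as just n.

-10945/4096

1 of 15 · r · max L −∞ · min R 0 -> -1
2 of 15 · rr · max L −∞ · min R -1 -> -2
3 of 15 · rrr · max L −∞ · min R -2 -> -3
4 of 15 · rrrb · max L -3 · min R -2 -> -5/2
5 of 15 · rrrbr · max L -3 · min R -5/2 -> -11/4
6 of 15 · rrrbrb · max L -11/4 · min R -5/2 -> -21/8
7 of 15 · rrrbrbr · max L -11/4 · min R -21/8 -> -43/16
8 of 15 · rrrbrbrb · max L -43/16 · min R -21/8 -> -85/32
9 of 15 · rrrbrbrbr · max L -43/16 · min R -85/32 -> -171/64
10 of 15 · rrrbrbrbrr · max L -43/16 · min R -171/64 -> -343/128
11 of 15 · rrrbrbrbrrb · max L -343/128 · min R -171/64 -> -685/256
12 of 15 · rrrbrbrbrrbb · max L -685/256 · min R -171/64 -> -1369/512
13 of 15 · rrrbrbrbrrbbb · max L -1369/512 · min R -171/64 -> -2737/1024
14 of 15 · rrrbrbrbrrbbbb · max L -2737/1024 · min R -171/64 -> -5473/2048
15 of 15 · rrrbrbrbrrbbbbb · max L -5473/2048 · min R -171/64 -> -10945/4096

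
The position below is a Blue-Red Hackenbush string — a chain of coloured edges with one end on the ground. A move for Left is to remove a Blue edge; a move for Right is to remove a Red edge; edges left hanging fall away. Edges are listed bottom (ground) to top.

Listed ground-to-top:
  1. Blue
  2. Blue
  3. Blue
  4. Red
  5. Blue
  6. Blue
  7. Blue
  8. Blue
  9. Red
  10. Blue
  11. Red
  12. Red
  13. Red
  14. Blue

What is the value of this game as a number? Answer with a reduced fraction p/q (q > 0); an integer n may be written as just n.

6051/2048

Prefix values for Blue Blue Blue Red Blue Blue Blue Blue Red Blue Red Red Red Blue via {L|R} + simplicity:
v_1 [B]  L=[0]  R=[—]  => 1
v_2 [BB]  L=[0; 1]  R=[—]  => 2
v_3 [BBB]  L=[0; 1; 2]  R=[—]  => 3
v_4 [BBBR]  L=[0; 1; 2]  R=[3]  => 5/2
v_5 [BBBRB]  L=[0; 1; 2; 5/2]  R=[3]  => 11/4
v_6 [BBBRBB]  L=[0; 1; 2; 5/2; 11/4]  R=[3]  => 23/8
v_7 [BBBRBBB]  L=[0; 1; 2; 5/2; 11/4; 23/8]  R=[3]  => 47/16
v_8 [BBBRBBBB]  L=[0; 1; 2; 5/2; 11/4; 23/8; 47/16]  R=[3]  => 95/32
v_9 [BBBRBBBBR]  L=[0; 1; 2; 5/2; 11/4; 23/8; 47/16]  R=[95/32; 3]  => 189/64
v_10 [BBBRBBBBRB]  L=[0; 1; 2; 5/2; 11/4; 23/8; 47/16; 189/64]  R=[95/32; 3]  => 379/128
v_11 [BBBRBBBBRBR]  L=[0; 1; 2; 5/2; 11/4; 23/8; 47/16; 189/64]  R=[379/128; 95/32; 3]  => 757/256
v_12 [BBBRBBBBRBRR]  L=[0; 1; 2; 5/2; 11/4; 23/8; 47/16; 189/64]  R=[757/256; 379/128; 95/32; 3]  => 1513/512
v_13 [BBBRBBBBRBRRR]  L=[0; 1; 2; 5/2; 11/4; 23/8; 47/16; 189/64]  R=[1513/512; 757/256; 379/128; 95/32; 3]  => 3025/1024
v_14 [BBBRBBBBRBRRRB]  L=[0; 1; 2; 5/2; 11/4; 23/8; 47/16; 189/64; 3025/1024]  R=[1513/512; 757/256; 379/128; 95/32; 3]  => 6051/2048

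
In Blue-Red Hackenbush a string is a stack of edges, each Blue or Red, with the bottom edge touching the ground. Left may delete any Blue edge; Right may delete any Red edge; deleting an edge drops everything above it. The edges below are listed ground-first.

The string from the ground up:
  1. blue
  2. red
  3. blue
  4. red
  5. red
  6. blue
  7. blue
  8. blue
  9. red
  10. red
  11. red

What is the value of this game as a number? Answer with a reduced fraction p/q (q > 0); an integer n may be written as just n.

G(b) = { 0 | — } = 1
G(br) = { 0 | 1 } = 1/2
G(brb) = { 0,1/2 | 1 } = 3/4
G(brbr) = { 0,1/2 | 3/4,1 } = 5/8
G(brbrr) = { 0,1/2 | 5/8,3/4,1 } = 9/16
G(brbrrb) = { 0,1/2,9/16 | 5/8,3/4,1 } = 19/32
G(brbrrbb) = { 0,1/2,9/16,19/32 | 5/8,3/4,1 } = 39/64
G(brbrrbbb) = { 0,1/2,9/16,19/32,39/64 | 5/8,3/4,1 } = 79/128
G(brbrrbbbr) = { 0,1/2,9/16,19/32,39/64 | 79/128,5/8,3/4,1 } = 157/256
G(brbrrbbbrr) = { 0,1/2,9/16,19/32,39/64 | 157/256,79/128,5/8,3/4,1 } = 313/512
G(brbrrbbbrrr) = { 0,1/2,9/16,19/32,39/64 | 313/512,157/256,79/128,5/8,3/4,1 } = 625/1024

625/1024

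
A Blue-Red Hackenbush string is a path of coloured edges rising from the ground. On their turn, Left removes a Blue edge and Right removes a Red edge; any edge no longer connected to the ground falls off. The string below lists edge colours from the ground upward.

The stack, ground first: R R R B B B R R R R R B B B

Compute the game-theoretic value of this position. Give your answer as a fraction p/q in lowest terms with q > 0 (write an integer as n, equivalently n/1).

-4593/2048

1 of 14 · R · max L −∞ · min R 0 = -1
2 of 14 · RR · max L −∞ · min R -1 = -2
3 of 14 · RRR · max L −∞ · min R -2 = -3
4 of 14 · RRRB · max L -3 · min R -2 = -5/2
5 of 14 · RRRBB · max L -5/2 · min R -2 = -9/4
6 of 14 · RRRBBB · max L -9/4 · min R -2 = -17/8
7 of 14 · RRRBBBR · max L -9/4 · min R -17/8 = -35/16
8 of 14 · RRRBBBRR · max L -9/4 · min R -35/16 = -71/32
9 of 14 · RRRBBBRRR · max L -9/4 · min R -71/32 = -143/64
10 of 14 · RRRBBBRRRR · max L -9/4 · min R -143/64 = -287/128
11 of 14 · RRRBBBRRRRR · max L -9/4 · min R -287/128 = -575/256
12 of 14 · RRRBBBRRRRRB · max L -575/256 · min R -287/128 = -1149/512
13 of 14 · RRRBBBRRRRRBB · max L -1149/512 · min R -287/128 = -2297/1024
14 of 14 · RRRBBBRRRRRBBB · max L -2297/1024 · min R -287/128 = -4593/2048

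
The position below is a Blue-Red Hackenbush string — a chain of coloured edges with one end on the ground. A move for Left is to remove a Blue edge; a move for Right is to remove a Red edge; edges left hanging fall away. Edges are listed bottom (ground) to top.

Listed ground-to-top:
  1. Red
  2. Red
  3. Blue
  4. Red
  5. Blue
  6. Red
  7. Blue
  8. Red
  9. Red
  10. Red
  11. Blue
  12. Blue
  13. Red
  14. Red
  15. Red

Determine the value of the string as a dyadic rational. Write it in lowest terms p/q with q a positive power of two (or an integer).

-13775/8192

Build G(s[:k]) for k = 1..15, string s = Red Red Blue Red Blue Red Blue Red Red Red Blue Blue Red Red Red.
edge 1 of 15 (Red): { · | 0 } gives -1
edge 2 of 15 (Red): { · | -1; 0 } gives -2
edge 3 of 15 (Blue): { -2 | -1; 0 } gives -3/2
edge 4 of 15 (Red): { -2 | -3/2; -1; 0 } gives -7/4
edge 5 of 15 (Blue): { -2; -7/4 | -3/2; -1; 0 } gives -13/8
edge 6 of 15 (Red): { -2; -7/4 | -13/8; -3/2; -1; 0 } gives -27/16
edge 7 of 15 (Blue): { -2; -7/4; -27/16 | -13/8; -3/2; -1; 0 } gives -53/32
edge 8 of 15 (Red): { -2; -7/4; -27/16 | -53/32; -13/8; -3/2; -1; 0 } gives -107/64
edge 9 of 15 (Red): { -2; -7/4; -27/16 | -107/64; -53/32; -13/8; -3/2; -1; 0 } gives -215/128
edge 10 of 15 (Red): { -2; -7/4; -27/16 | -215/128; -107/64; -53/32; -13/8; -3/2; -1; 0 } gives -431/256
edge 11 of 15 (Blue): { -2; -7/4; -27/16; -431/256 | -215/128; -107/64; -53/32; -13/8; -3/2; -1; 0 } gives -861/512
edge 12 of 15 (Blue): { -2; -7/4; -27/16; -431/256; -861/512 | -215/128; -107/64; -53/32; -13/8; -3/2; -1; 0 } gives -1721/1024
edge 13 of 15 (Red): { -2; -7/4; -27/16; -431/256; -861/512 | -1721/1024; -215/128; -107/64; -53/32; -13/8; -3/2; -1; 0 } gives -3443/2048
edge 14 of 15 (Red): { -2; -7/4; -27/16; -431/256; -861/512 | -3443/2048; -1721/1024; -215/128; -107/64; -53/32; -13/8; -3/2; -1; 0 } gives -6887/4096
edge 15 of 15 (Red): { -2; -7/4; -27/16; -431/256; -861/512 | -6887/4096; -3443/2048; -1721/1024; -215/128; -107/64; -53/32; -13/8; -3/2; -1; 0 } gives -13775/8192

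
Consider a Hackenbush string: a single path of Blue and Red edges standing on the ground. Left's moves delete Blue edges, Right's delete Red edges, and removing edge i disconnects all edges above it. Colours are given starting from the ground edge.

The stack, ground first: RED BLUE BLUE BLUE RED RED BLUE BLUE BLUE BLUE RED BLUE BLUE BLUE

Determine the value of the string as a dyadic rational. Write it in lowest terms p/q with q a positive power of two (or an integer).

g(R) = { none | 0 } -> -1
g(RB) = { -1 | 0 } -> -1/2
g(RBB) = { -1, -1/2 | 0 } -> -1/4
g(RBBB) = { -1, -1/2, -1/4 | 0 } -> -1/8
g(RBBBR) = { -1, -1/2, -1/4 | -1/8, 0 } -> -3/16
g(RBBBRR) = { -1, -1/2, -1/4 | -3/16, -1/8, 0 } -> -7/32
g(RBBBRRB) = { -1, -1/2, -1/4, -7/32 | -3/16, -1/8, 0 } -> -13/64
g(RBBBRRBB) = { -1, -1/2, -1/4, -7/32, -13/64 | -3/16, -1/8, 0 } -> -25/128
g(RBBBRRBBB) = { -1, -1/2, -1/4, -7/32, -13/64, -25/128 | -3/16, -1/8, 0 } -> -49/256
g(RBBBRRBBBB) = { -1, -1/2, -1/4, -7/32, -13/64, -25/128, -49/256 | -3/16, -1/8, 0 } -> -97/512
g(RBBBRRBBBBR) = { -1, -1/2, -1/4, -7/32, -13/64, -25/128, -49/256 | -97/512, -3/16, -1/8, 0 } -> -195/1024
g(RBBBRRBBBBRB) = { -1, -1/2, -1/4, -7/32, -13/64, -25/128, -49/256, -195/1024 | -97/512, -3/16, -1/8, 0 } -> -389/2048
g(RBBBRRBBBBRBB) = { -1, -1/2, -1/4, -7/32, -13/64, -25/128, -49/256, -195/1024, -389/2048 | -97/512, -3/16, -1/8, 0 } -> -777/4096
g(RBBBRRBBBBRBBB) = { -1, -1/2, -1/4, -7/32, -13/64, -25/128, -49/256, -195/1024, -389/2048, -777/4096 | -97/512, -3/16, -1/8, 0 } -> -1553/8192

-1553/8192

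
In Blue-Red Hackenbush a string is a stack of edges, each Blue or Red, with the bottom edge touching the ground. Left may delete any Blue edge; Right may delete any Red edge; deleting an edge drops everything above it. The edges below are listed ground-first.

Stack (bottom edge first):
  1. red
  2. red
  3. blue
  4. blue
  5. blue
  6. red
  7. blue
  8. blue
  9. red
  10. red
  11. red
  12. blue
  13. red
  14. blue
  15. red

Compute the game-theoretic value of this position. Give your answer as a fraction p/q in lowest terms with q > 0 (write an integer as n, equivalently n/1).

Build val(s[:k]) for k = 1..15, string s = red red blue blue blue red blue blue red red red blue red blue red.
r: Left { — }, Right { 0 } ⇒ simplest -1
rr: Left { — }, Right { -1,0 } ⇒ simplest -2
rrb: Left { -2 }, Right { -1,0 } ⇒ simplest -3/2
rrbb: Left { -2,-3/2 }, Right { -1,0 } ⇒ simplest -5/4
rrbbb: Left { -2,-3/2,-5/4 }, Right { -1,0 } ⇒ simplest -9/8
rrbbbr: Left { -2,-3/2,-5/4 }, Right { -9/8,-1,0 } ⇒ simplest -19/16
rrbbbrb: Left { -2,-3/2,-5/4,-19/16 }, Right { -9/8,-1,0 } ⇒ simplest -37/32
rrbbbrbb: Left { -2,-3/2,-5/4,-19/16,-37/32 }, Right { -9/8,-1,0 } ⇒ simplest -73/64
rrbbbrbbr: Left { -2,-3/2,-5/4,-19/16,-37/32 }, Right { -73/64,-9/8,-1,0 } ⇒ simplest -147/128
rrbbbrbbrr: Left { -2,-3/2,-5/4,-19/16,-37/32 }, Right { -147/128,-73/64,-9/8,-1,0 } ⇒ simplest -295/256
rrbbbrbbrrr: Left { -2,-3/2,-5/4,-19/16,-37/32 }, Right { -295/256,-147/128,-73/64,-9/8,-1,0 } ⇒ simplest -591/512
rrbbbrbbrrrb: Left { -2,-3/2,-5/4,-19/16,-37/32,-591/512 }, Right { -295/256,-147/128,-73/64,-9/8,-1,0 } ⇒ simplest -1181/1024
rrbbbrbbrrrbr: Left { -2,-3/2,-5/4,-19/16,-37/32,-591/512 }, Right { -1181/1024,-295/256,-147/128,-73/64,-9/8,-1,0 } ⇒ simplest -2363/2048
rrbbbrbbrrrbrb: Left { -2,-3/2,-5/4,-19/16,-37/32,-591/512,-2363/2048 }, Right { -1181/1024,-295/256,-147/128,-73/64,-9/8,-1,0 } ⇒ simplest -4725/4096
rrbbbrbbrrrbrbr: Left { -2,-3/2,-5/4,-19/16,-37/32,-591/512,-2363/2048 }, Right { -4725/4096,-1181/1024,-295/256,-147/128,-73/64,-9/8,-1,0 } ⇒ simplest -9451/8192

-9451/8192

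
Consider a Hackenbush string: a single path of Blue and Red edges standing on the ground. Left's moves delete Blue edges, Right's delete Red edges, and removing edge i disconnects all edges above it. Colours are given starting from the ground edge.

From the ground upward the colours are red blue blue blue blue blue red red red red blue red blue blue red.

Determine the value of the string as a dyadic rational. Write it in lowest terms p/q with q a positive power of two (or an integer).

-979/16384

1 of 15 · r · max L −∞ · min R 0 => -1
2 of 15 · rb · max L -1 · min R 0 => -1/2
3 of 15 · rbb · max L -1/2 · min R 0 => -1/4
4 of 15 · rbbb · max L -1/4 · min R 0 => -1/8
5 of 15 · rbbbb · max L -1/8 · min R 0 => -1/16
6 of 15 · rbbbbb · max L -1/16 · min R 0 => -1/32
7 of 15 · rbbbbbr · max L -1/16 · min R -1/32 => -3/64
8 of 15 · rbbbbbrr · max L -1/16 · min R -3/64 => -7/128
9 of 15 · rbbbbbrrr · max L -1/16 · min R -7/128 => -15/256
10 of 15 · rbbbbbrrrr · max L -1/16 · min R -15/256 => -31/512
11 of 15 · rbbbbbrrrrb · max L -31/512 · min R -15/256 => -61/1024
12 of 15 · rbbbbbrrrrbr · max L -31/512 · min R -61/1024 => -123/2048
13 of 15 · rbbbbbrrrrbrb · max L -123/2048 · min R -61/1024 => -245/4096
14 of 15 · rbbbbbrrrrbrbb · max L -245/4096 · min R -61/1024 => -489/8192
15 of 15 · rbbbbbrrrrbrbbr · max L -245/4096 · min R -489/8192 => -979/16384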